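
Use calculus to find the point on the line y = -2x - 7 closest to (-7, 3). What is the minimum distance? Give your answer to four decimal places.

Minimize D(x)^2 = (x + 7)^2 + (-2x - 10)^2.
d/dx[D^2] = 2(x + 7) + 2·(-2)·(-2x - 10) = 0 ⇒ x = -27/5.
Then y = 19/5 and the distance is √(16/5) ≈ 1.7889.

1.7889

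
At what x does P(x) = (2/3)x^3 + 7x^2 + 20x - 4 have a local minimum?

P'(x) = 2x^2 + 14x + 20. Setting P'(x) = 0 gives x ∈ {-5, -2}.
Since P''(x) = 4x + 14, we get P''(-5) = -6 < 0 ⇒ local maximum; P''(-2) = 6 > 0 ⇒ local minimum.
So the local minimum value is P(-2) = -64/3.

-2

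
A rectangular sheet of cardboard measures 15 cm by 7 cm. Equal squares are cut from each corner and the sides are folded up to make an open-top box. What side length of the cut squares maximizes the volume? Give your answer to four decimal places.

1.5000

With cut size x, the volume is V(x) = x(15 − 2x)(7 − 2x) for 0 < x < 3.5.
V'(x) = 12x^2 − 88x + 105. Setting V'(x) = 0 gives x ≈ 1.5000 (the root in (0, 3.5)).
V''(x) = 24x − 88 is negative there, so this is the maximum; V ≈ 72.0000.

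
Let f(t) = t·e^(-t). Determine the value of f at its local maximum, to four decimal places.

0.3679

f'(t) = 1·e^(-t) + (t)·(-1)·e^(-t) = (-t + 1)·e^(-t). Since e^(-t) > 0, the only critical point is t = 1.
f''(1) has the same sign as -1 < 0, so this is a local maximum.
f(1) = (1)·e^(-1) ≈ 0.3679.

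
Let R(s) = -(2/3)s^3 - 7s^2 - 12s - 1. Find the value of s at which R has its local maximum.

-1

R'(s) = -2s^2 - 14s - 12. Setting R'(s) = 0 gives s ∈ {-6, -1}.
Since R''(s) = -4s - 14, we get R''(-6) = 10 > 0 ⇒ local minimum; R''(-1) = -10 < 0 ⇒ local maximum.
So the local maximum value is R(-1) = 14/3.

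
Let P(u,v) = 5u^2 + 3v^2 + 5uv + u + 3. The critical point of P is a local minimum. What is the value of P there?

∂P/∂u = 10u + 5v + 1 = 0 and ∂P/∂v = 5u + 6v = 0, so (u, v) = (-6/35, 1/7).
The Hessian has P_{uu} = 10, P_{vv} = 6, P_{uv} = 5, giving D = 35 > 0 with P_{uu} > 0, so the point is a local minimum.
P(-6/35, 1/7) = 102/35.

102/35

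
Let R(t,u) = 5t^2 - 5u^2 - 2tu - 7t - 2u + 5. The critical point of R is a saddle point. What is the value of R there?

323/104

∂R/∂t = 10t - 2u - 7 = 0 and ∂R/∂u = -2t - 10u - 2 = 0, so (t, u) = (33/52, -17/52).
The Hessian has R_{tt} = 10, R_{uu} = -10, R_{tu} = -2, giving D = -104 < 0, so the point is a saddle point.
R(33/52, -17/52) = 323/104.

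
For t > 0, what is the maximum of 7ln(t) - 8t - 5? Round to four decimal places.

f'(t) = 7/t − 8 = 0 gives t = 7/8.
f''(t) = -7/t², which is negative for t > 0, so this is a local maximum.
f(7/8) = 7·ln(7/8) - 7 - 5 ≈ -12.9347.

-12.9347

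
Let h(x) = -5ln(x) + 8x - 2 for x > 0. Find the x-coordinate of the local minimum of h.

h'(x) = -5/x + 8 = 0 gives x = 5/8.
h''(x) = 5/x², which is positive for x > 0, so this is a local minimum.
h(5/8) = -5·ln(5/8) + 5 - 2 ≈ 5.3500.

5/8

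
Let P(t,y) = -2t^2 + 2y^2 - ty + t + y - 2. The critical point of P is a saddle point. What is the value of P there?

∂P/∂t = -4t - y + 1 = 0 and ∂P/∂y = -t + 4y + 1 = 0, so (t, y) = (5/17, -3/17).
The Hessian has P_{tt} = -4, P_{yy} = 4, P_{ty} = -1, giving D = -17 < 0, so the point is a saddle point.
P(5/17, -3/17) = -33/17.

-33/17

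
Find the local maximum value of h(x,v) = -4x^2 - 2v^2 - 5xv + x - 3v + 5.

88/7

∂h/∂x = -8x - 5v + 1 = 0 and ∂h/∂v = -5x - 4v - 3 = 0, so (x, v) = (19/7, -29/7).
The Hessian has h_{xx} = -8, h_{vv} = -4, h_{xv} = -5, giving D = 7 > 0 with h_{xx} < 0, so the point is a local maximum.
h(19/7, -29/7) = 88/7.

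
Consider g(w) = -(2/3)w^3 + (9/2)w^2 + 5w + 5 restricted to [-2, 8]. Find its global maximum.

The derivative is -2w^2 + 9w + 5, which vanishes at w = -1/2 and w = 5.
Compare values at every candidate in [-2, 8]: g(-2) = 55/3; g(-1/2) = 89/24; g(5) = 355/6; g(8) = -25/3.
The maximum over the interval is 355/6, attained at w = 5.

355/6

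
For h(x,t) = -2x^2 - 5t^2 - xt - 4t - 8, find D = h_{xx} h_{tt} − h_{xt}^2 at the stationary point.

∂h/∂x = -4x - t = 0 and ∂h/∂t = -x - 10t - 4 = 0, so (x, t) = (4/39, -16/39).
The Hessian has h_{xx} = -4, h_{tt} = -10, h_{xt} = -1, giving D = 39 > 0 with h_{xx} < 0, so the point is a local maximum.
D = (-4)·(-10) − (-1)^2 = 39.

39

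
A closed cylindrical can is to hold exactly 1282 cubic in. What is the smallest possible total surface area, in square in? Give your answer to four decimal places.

With radius r and height h, πr²h = 1282 so h = 1282/(πr²), and S(r) = 2πr² + 2πrh = 2πr² + 2·1282/r.
S'(r) = 4πr − 2·1282/r² = 0 ⇒ r³ = 1282/(2π), so r ≈ 5.8871 and h = 2r ≈ 11.7742.
S''(r) = 4π + 4·1282/r³ > 0, so this is the minimum; S ≈ 653.2908.

653.2908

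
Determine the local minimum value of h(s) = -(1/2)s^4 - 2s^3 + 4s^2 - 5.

h'(s) = -2s^3 - 6s^2 + 8s = 0 at s = -4, 0, 1.
h''(s) = -6s^2 - 12s + 8. h''(-4) = -40 < 0 ⇒ local maximum; h''(0) = 8 > 0 ⇒ local minimum; h''(1) = -10 < 0 ⇒ local maximum.
Thus h has its local minimum at s = 0, with value -5.

-5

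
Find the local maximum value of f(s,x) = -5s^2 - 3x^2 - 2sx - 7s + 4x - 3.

∂f/∂s = -10s - 2x - 7 = 0 and ∂f/∂x = -2s - 6x + 4 = 0, so (s, x) = (-25/28, 27/28).
The Hessian has f_{ss} = -10, f_{xx} = -6, f_{sx} = -2, giving D = 56 > 0 with f_{ss} < 0, so the point is a local maximum.
f(-25/28, 27/28) = 115/56.

115/56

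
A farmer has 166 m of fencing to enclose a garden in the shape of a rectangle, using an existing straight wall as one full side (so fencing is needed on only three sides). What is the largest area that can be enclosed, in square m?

Let the sides perpendicular to the wall have length x and the parallel side y, so 2x + y = 166 and the area is A = xy = x(166 − 2x).
A'(x) = 166 − 4x = 0 gives x = 83/2, and A''(x) = −4 < 0 confirms a maximum.
Then y = 166 − 2·83/2 = 83 and A = 6889/2.

6889/2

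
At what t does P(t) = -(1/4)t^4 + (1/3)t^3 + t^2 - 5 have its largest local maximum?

Critical points: P'(t) = -t^3 + t^2 + 2t vanishes at t = -1, 0, 2.
Second-derivative test with P''(t) = -3t^2 + 2t + 2: P''(-1) = -3 < 0 ⇒ local maximum; P''(0) = 2 > 0 ⇒ local minimum; P''(2) = -6 < 0 ⇒ local maximum.
So the largest local maximum value is P(2) = -7/3.

2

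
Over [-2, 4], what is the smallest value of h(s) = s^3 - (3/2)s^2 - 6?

-20

Differentiating, h'(s) = 3s^2 - 3s; which vanishes at s = 0 and s = 1.
Candidates: h(-2) = -20,  h(0) = -6,  h(1) = -13/2,  h(4) = 34.
Hence the absolute minimum is -20 at s = -2.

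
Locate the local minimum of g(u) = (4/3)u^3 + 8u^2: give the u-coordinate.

0

Critical points: g'(u) = 4u^2 + 16u vanishes at u = -4, 0.
g''(u) = 8u + 16. g''(-4) = -16 < 0 ⇒ local maximum; g''(0) = 16 > 0 ⇒ local minimum.
Thus g has its local minimum at u = 0, with value 0.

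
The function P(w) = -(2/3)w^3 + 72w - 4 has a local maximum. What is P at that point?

P'(w) = -2w^2 + 72 = 0 at w = -6, 6.
P''(w) = -4w. P''(-6) = 24 > 0 ⇒ local minimum; P''(6) = -24 < 0 ⇒ local maximum.
The local maximum is P(6) = 284.

284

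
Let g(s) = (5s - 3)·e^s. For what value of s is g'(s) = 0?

By the product rule, g'(s) = (5s + 2)·e^s. Since e^s > 0, the only critical point is s = -2/5.
g''(-2/5) has the same sign as 5 > 0, so this is a local minimum.
g(-2/5) = (-5)·e^(-2/5) ≈ -3.3516.

-2/5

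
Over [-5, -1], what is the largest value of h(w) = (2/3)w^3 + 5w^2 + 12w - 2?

h'(w) = 2w^2 + 10w + 12, which vanishes at w = -3 and w = -2.
Evaluating at the critical points and endpoints: h(-5) = -61/3; h(-3) = -11; h(-2) = -34/3; h(-1) = -29/3.
Hence the absolute maximum is -29/3 at w = -1.

-29/3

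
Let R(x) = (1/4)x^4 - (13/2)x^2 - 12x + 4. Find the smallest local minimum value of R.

Critical points: R'(x) = x^3 - 13x - 12 vanishes at x = -3, -1, 4.
Second-derivative test with R''(x) = 3x^2 - 13: R''(-3) = 14 > 0 ⇒ local minimum; R''(-1) = -10 < 0 ⇒ local maximum; R''(4) = 35 > 0 ⇒ local minimum.
The smallest local minimum is R(4) = -84.

-84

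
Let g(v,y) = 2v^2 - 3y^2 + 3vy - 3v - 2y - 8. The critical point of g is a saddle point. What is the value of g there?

-301/33

∂g/∂v = 4v + 3y - 3 = 0 and ∂g/∂y = 3v - 6y - 2 = 0, so (v, y) = (8/11, 1/33).
The Hessian has g_{vv} = 4, g_{yy} = -6, g_{vy} = 3, giving D = -33 < 0, so the point is a saddle point.
g(8/11, 1/33) = -301/33.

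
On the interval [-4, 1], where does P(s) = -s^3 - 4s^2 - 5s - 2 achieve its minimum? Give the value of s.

P'(s) = -3s^2 - 8s - 5, which vanishes at s = -5/3 and s = -1.
Evaluating at the critical points and endpoints: P(-4) = 18; P(-5/3) = -4/27; P(-1) = 0; P(1) = -12.
So the minimum is P(1) = -12.

1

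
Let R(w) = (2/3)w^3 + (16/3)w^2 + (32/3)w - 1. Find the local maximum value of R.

R'(w) = 2w^2 + (32/3)w + 32/3 = 0 at w = -4, -4/3.
Second-derivative test with R''(w) = 4w + 32/3: R''(-4) = -16/3 < 0 ⇒ local maximum; R''(-4/3) = 16/3 > 0 ⇒ local minimum.
So the local maximum value is R(-4) = -1.

-1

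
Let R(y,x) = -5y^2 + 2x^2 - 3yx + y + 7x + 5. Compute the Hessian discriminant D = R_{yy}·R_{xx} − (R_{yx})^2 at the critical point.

∂R/∂y = -10y - 3x + 1 = 0 and ∂R/∂x = -3y + 4x + 7 = 0, so (y, x) = (25/49, -67/49).
The Hessian has R_{yy} = -10, R_{xx} = 4, R_{yx} = -3, giving D = -49 < 0, so the point is a saddle point.
D = (-10)·(4) − (-3)^2 = -49.

-49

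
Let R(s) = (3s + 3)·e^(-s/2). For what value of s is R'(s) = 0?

1

By the product rule, R'(s) = (-(3/2)s + 3/2)·e^(-s/2). Since e^(-s/2) > 0, the only critical point is s = 1.
R''(1) has the same sign as -3/2 < 0, so this is a local maximum.
R(1) = (6)·e^(-1/2) ≈ 3.6392.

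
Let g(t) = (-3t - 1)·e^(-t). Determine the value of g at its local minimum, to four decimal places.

g'(t) = (-3)·e^(-t) + (-3t - 1)·(-1)·e^(-t) = (3t - 2)·e^(-t). Since e^(-t) > 0, the only critical point is t = 2/3.
g''(2/3) has the same sign as 3 > 0, so this is a local minimum.
g(2/3) = (-3)·e^(-2/3) ≈ -1.5403.

-1.5403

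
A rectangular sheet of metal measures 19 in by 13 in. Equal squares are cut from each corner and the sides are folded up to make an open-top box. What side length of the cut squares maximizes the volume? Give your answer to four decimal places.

With cut size x, the volume is V(x) = x(19 − 2x)(13 − 2x) for 0 < x < 6.5.
V'(x) = 12x^2 − 128x + 247. Setting V'(x) = 0 gives x ≈ 2.5296 (the root in (0, 6.5)).
V''(x) = 24x − 128 is negative there, so this is the maximum; V ≈ 280.0295.

2.5296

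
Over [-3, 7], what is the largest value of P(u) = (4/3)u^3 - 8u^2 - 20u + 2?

Differentiating, P'(u) = 4u^2 - 16u - 20; which vanishes at u = -1 and u = 5.
Candidates: P(-3) = -46,  P(-1) = 38/3,  P(5) = -394/3,  P(7) = -218/3.
Hence the absolute maximum is 38/3 at u = -1.

38/3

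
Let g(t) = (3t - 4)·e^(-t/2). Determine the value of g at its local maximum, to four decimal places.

1.1333

Differentiating with the product rule gives g'(t) = (-(3/2)t + 5)·e^(-t/2). Since e^(-t/2) > 0, the only critical point is t = 10/3.
g''(10/3) has the same sign as -3/2 < 0, so this is a local maximum.
g(10/3) = (6)·e^(-5/3) ≈ 1.1333.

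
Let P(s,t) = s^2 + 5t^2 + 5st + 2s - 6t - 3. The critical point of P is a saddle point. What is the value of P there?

101/5

∂P/∂s = 2s + 5t + 2 = 0 and ∂P/∂t = 5s + 10t - 6 = 0, so (s, t) = (10, -22/5).
The Hessian has P_{ss} = 2, P_{tt} = 10, P_{st} = 5, giving D = -5 < 0, so the point is a saddle point.
P(10, -22/5) = 101/5.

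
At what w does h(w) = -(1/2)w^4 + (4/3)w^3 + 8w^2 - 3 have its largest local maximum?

4

h'(w) = -2w^3 + 4w^2 + 16w = 0 at w = -2, 0, 4.
h''(w) = -6w^2 + 8w + 16. h''(-2) = -24 < 0 ⇒ local maximum; h''(0) = 16 > 0 ⇒ local minimum; h''(4) = -48 < 0 ⇒ local maximum.
The largest local maximum is h(4) = 247/3.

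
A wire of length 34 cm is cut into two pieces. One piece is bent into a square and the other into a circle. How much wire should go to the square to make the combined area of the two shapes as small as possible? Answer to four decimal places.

Let x be the length used for the square. Square side x/4; circle radius (34−x)/(2π).
A(x) = (x/4)² + π·((34−x)/(2π))² = x²/16 + (34−x)²/(4π) for 0 ≤ x ≤ 34. A'(x) = x/8 − (34−x)/(2π) = 0 gives x = 4·34/(π+4) ≈ 19.0434.
A'' = 1/8 + 1/(2π) > 0, so this gives the minimum combined area; x ≈ 19.0434 cm to the square.

19.0434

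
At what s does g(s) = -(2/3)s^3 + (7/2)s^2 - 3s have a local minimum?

g'(s) = -2s^2 + 7s - 3 = 0 at s = 1/2, 3.
Second-derivative test with g''(s) = -4s + 7: g''(1/2) = 5 > 0 ⇒ local minimum; g''(3) = -5 < 0 ⇒ local maximum.
The local minimum is g(1/2) = -17/24.

1/2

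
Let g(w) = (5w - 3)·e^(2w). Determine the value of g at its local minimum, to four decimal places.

-3.0535

Differentiating with the product rule gives g'(w) = (10w - 1)·e^(2w). Since e^(2w) > 0, the only critical point is w = 1/10.
g''(1/10) has the same sign as 10 > 0, so this is a local minimum.
g(1/10) = (-5/2)·e^(1/5) ≈ -3.0535.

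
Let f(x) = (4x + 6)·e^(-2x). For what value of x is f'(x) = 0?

f'(x) = 4·e^(-2x) + (4x + 6)·(-2)·e^(-2x) = (-8x - 8)·e^(-2x). Since e^(-2x) > 0, the only critical point is x = -1.
f''(-1) has the same sign as -8 < 0, so this is a local maximum.
f(-1) = (2)·e^(2) ≈ 14.7781.

-1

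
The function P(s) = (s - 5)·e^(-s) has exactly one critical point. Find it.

6

P'(s) = 1·e^(-s) + (s - 5)·(-1)·e^(-s) = (-s + 6)·e^(-s). Since e^(-s) > 0, the only critical point is s = 6.
P''(6) has the same sign as -1 < 0, so this is a local maximum.
P(6) = (1)·e^(-6) ≈ 0.0025.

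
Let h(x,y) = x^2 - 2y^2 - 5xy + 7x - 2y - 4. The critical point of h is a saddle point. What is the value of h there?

∂h/∂x = 2x - 5y + 7 = 0 and ∂h/∂y = -5x - 4y - 2 = 0, so (x, y) = (-38/33, 31/33).
The Hessian has h_{xx} = 2, h_{yy} = -4, h_{xy} = -5, giving D = -33 < 0, so the point is a saddle point.
h(-38/33, 31/33) = -296/33.

-296/33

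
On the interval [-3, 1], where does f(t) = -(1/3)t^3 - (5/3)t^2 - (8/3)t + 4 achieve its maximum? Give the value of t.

-3

f'(t) = -t^2 - (10/3)t - 8/3, which vanishes at t = -2 and t = -4/3.
Evaluating at the critical points and endpoints: f(-3) = 6; f(-2) = 16/3; f(-4/3) = 436/81; f(1) = -2/3.
Hence the absolute maximum is 6 at t = -3.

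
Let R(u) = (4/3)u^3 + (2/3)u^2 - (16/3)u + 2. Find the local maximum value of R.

578/81

Critical points: R'(u) = 4u^2 + (4/3)u - 16/3 vanishes at u = -4/3, 1.
Second-derivative test with R''(u) = 8u + 4/3: R''(-4/3) = -28/3 < 0 ⇒ local maximum; R''(1) = 28/3 > 0 ⇒ local minimum.
Thus R has its local maximum at u = -4/3, with value 578/81.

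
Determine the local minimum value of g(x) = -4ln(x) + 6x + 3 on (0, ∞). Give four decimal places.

8.6219

g'(x) = -4/x + 6 = 0 gives x = 2/3.
g''(x) = 4/x², which is positive for x > 0, so this is a local minimum.
g(2/3) = -4·ln(2/3) + 4 + 3 ≈ 8.6219.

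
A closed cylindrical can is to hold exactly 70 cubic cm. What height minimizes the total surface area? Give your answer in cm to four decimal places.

4.4669

With radius r and height h, πr²h = 70 so h = 70/(πr²), and S(r) = 2πr² + 2πrh = 2πr² + 2·70/r.
S'(r) = 4πr − 2·70/r² = 0 ⇒ r³ = 70/(2π), so r ≈ 2.2334 and h = 2r ≈ 4.4669.
S''(r) = 4π + 4·70/r³ > 0, so this is the minimum; S ≈ 94.0257.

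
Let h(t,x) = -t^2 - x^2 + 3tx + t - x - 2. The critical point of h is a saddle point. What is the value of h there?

-9/5

∂h/∂t = -2t + 3x + 1 = 0 and ∂h/∂x = 3t - 2x - 1 = 0, so (t, x) = (1/5, -1/5).
The Hessian has h_{tt} = -2, h_{xx} = -2, h_{tx} = 3, giving D = -5 < 0, so the point is a saddle point.
h(1/5, -1/5) = -9/5.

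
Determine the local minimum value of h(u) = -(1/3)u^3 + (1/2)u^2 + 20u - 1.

Critical points: h'(u) = -u^2 + u + 20 vanishes at u = -4, 5.
h''(u) = -2u + 1. h''(-4) = 9 > 0 ⇒ local minimum; h''(5) = -9 < 0 ⇒ local maximum.
So the local minimum value is h(-4) = -155/3.

-155/3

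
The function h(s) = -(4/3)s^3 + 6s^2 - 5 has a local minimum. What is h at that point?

-5

h'(s) = -4s^2 + 12s. Setting h'(s) = 0 gives s ∈ {0, 3}.
h''(s) = -8s + 12. h''(0) = 12 > 0 ⇒ local minimum; h''(3) = -12 < 0 ⇒ local maximum.
The local minimum is h(0) = -5.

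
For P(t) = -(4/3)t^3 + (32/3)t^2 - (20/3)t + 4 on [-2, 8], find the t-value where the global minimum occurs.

The derivative is -4t^2 + (64/3)t - 20/3, which vanishes at t = 1/3 and t = 5.
Compare values at every candidate in [-2, 8]: P(-2) = 212/3,  P(1/3) = 236/81,  P(5) = 212/3,  P(8) = -148/3.
So the minimum is P(8) = -148/3.

8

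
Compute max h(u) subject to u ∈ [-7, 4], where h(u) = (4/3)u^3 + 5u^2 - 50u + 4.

Differentiating, h'(u) = 4u^2 + 10u - 50; which vanishes at u = -5 and u = 5/2.
Candidates: h(-7) = 425/3,  h(-5) = 637/3,  h(5/2) = -827/12,  h(4) = -92/3.
The maximum over the interval is 637/3, attained at u = -5.

637/3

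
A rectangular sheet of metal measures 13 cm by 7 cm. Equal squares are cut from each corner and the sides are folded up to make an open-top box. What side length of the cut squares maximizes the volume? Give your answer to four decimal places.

1.4551

With cut size x, the volume is V(x) = x(13 − 2x)(7 − 2x) for 0 < x < 3.5.
V'(x) = 12x^2 − 80x + 91. Setting V'(x) = 0 gives x ≈ 1.4551 (the root in (0, 3.5)).
V''(x) = 24x − 80 is negative there, so this is the maximum; V ≈ 60.0451.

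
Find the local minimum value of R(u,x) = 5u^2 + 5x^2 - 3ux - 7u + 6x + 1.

-16/7

∂R/∂u = 10u - 3x - 7 = 0 and ∂R/∂x = -3u + 10x + 6 = 0, so (u, x) = (4/7, -3/7).
The Hessian has R_{uu} = 10, R_{xx} = 10, R_{ux} = -3, giving D = 91 > 0 with R_{uu} > 0, so the point is a local minimum.
R(4/7, -3/7) = -16/7.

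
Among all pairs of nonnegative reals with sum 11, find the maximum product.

121/4

With x + y = 11, the product is P(x) = x(11 − x).
P'(x) = 11 − 2x = 0 gives x = 11/2; P'' = −2 < 0, so this is the maximum.
P = 11/2·11/2 = 121/4.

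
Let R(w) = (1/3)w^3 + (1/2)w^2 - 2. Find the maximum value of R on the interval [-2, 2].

8/3

R'(w) = w^2 + w, which vanishes at w = -1 and w = 0.
Compare values at every candidate in [-2, 2]: R(-2) = -8/3,  R(-1) = -11/6,  R(0) = -2,  R(2) = 8/3.
The maximum over the interval is 8/3, attained at w = 2.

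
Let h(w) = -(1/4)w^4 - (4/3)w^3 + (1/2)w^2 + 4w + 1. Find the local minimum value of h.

-17/12

h'(w) = -w^3 - 4w^2 + w + 4 = 0 at w = -4, -1, 1.
Since h''(w) = -3w^2 - 8w + 1, we get h''(-4) = -15 < 0 ⇒ local maximum; h''(-1) = 6 > 0 ⇒ local minimum; h''(1) = -10 < 0 ⇒ local maximum.
The local minimum is h(-1) = -17/12.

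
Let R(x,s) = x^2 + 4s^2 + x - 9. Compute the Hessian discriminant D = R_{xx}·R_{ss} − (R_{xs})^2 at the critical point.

∂R/∂x = 2x + 1 = 0 and ∂R/∂s = 8s = 0, so (x, s) = (-1/2, 0).
The Hessian has R_{xx} = 2, R_{ss} = 8, R_{xs} = 0, giving D = 16 > 0 with R_{xx} > 0, so the point is a local minimum.
D = (2)·(8) − (0)^2 = 16.

16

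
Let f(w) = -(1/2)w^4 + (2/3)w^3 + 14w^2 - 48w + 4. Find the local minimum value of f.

f'(w) = -2w^3 + 2w^2 + 28w - 48. Setting f'(w) = 0 gives w ∈ {-4, 2, 3}.
f''(w) = -6w^2 + 4w + 28. f''(-4) = -84 < 0 ⇒ local maximum; f''(2) = 12 > 0 ⇒ local minimum; f''(3) = -14 < 0 ⇒ local maximum.
Thus f has its local minimum at w = 2, with value -116/3.

-116/3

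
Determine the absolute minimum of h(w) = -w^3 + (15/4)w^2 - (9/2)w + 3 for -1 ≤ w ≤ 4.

h'(w) = -3w^2 + (15/2)w - 9/2, which vanishes at w = 1 and w = 3/2.
Compare values at every candidate in [-1, 4]: h(-1) = 49/4,  h(1) = 5/4,  h(3/2) = 21/16,  h(4) = -19.
So the minimum is h(4) = -19.

-19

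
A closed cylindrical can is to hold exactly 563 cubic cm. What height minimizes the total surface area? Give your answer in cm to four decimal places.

With radius r and height h, πr²h = 563 so h = 563/(πr²), and S(r) = 2πr² + 2πrh = 2πr² + 2·563/r.
S'(r) = 4πr − 2·563/r² = 0 ⇒ r³ = 563/(2π), so r ≈ 4.4748 and h = 2r ≈ 8.9497.
S''(r) = 4π + 4·563/r³ > 0, so this is the minimum; S ≈ 377.4448.

8.9497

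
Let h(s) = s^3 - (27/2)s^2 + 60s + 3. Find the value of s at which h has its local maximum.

h'(s) = 3s^2 - 27s + 60. Setting h'(s) = 0 gives s ∈ {4, 5}.
h''(s) = 6s - 27. h''(4) = -3 < 0 ⇒ local maximum; h''(5) = 3 > 0 ⇒ local minimum.
The local maximum is h(4) = 91.

4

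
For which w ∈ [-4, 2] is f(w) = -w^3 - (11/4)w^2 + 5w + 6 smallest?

Differentiating, f'(w) = -3w^2 - (11/2)w + 5; which vanishes at w = -5/2 and w = 2/3.
Candidates: f(-4) = 6,  f(-5/2) = -129/16,  f(2/3) = 211/27,  f(2) = -3.
So the minimum is f(-5/2) = -129/16.

-5/2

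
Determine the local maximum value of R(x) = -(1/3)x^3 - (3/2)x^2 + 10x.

34/3

R'(x) = -x^2 - 3x + 10. Setting R'(x) = 0 gives x ∈ {-5, 2}.
Second-derivative test with R''(x) = -2x - 3: R''(-5) = 7 > 0 ⇒ local minimum; R''(2) = -7 < 0 ⇒ local maximum.
Thus R has its local maximum at x = 2, with value 34/3.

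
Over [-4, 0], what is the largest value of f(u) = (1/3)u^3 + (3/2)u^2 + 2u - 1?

The derivative is u^2 + 3u + 2, which vanishes at u = -2 and u = -1.
Evaluating at the critical points and endpoints: f(-4) = -19/3; f(-2) = -5/3; f(-1) = -11/6; f(0) = -1.
The maximum over the interval is -1, attained at u = 0.

-1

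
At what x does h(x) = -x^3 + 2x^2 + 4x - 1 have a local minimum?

-2/3

h'(x) = -3x^2 + 4x + 4. Setting h'(x) = 0 gives x ∈ {-2/3, 2}.
Since h''(x) = -6x + 4, we get h''(-2/3) = 8 > 0 ⇒ local minimum; h''(2) = -8 < 0 ⇒ local maximum.
The local minimum is h(-2/3) = -67/27.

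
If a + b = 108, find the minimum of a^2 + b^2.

With a + b = 108, a^2 + b^2 = a^2 + (108 − a)^2.
The derivative 2a − 2(108 − a) = 4a − 216 vanishes at a = 54; second derivative 4 > 0, a minimum.
The minimum is 2·(54)^2 = 5832.

5832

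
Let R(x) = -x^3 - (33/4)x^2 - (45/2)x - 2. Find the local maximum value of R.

R'(x) = -3x^2 - (33/2)x - 45/2 = 0 at x = -3, -5/2.
R''(x) = -6x - 33/2. R''(-3) = 3/2 > 0 ⇒ local minimum; R''(-5/2) = -3/2 < 0 ⇒ local maximum.
So the local maximum value is R(-5/2) = 293/16.

293/16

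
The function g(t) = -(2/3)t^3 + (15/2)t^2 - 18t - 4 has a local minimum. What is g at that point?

-131/8

g'(t) = -2t^2 + 15t - 18. Setting g'(t) = 0 gives t ∈ {3/2, 6}.
g''(t) = -4t + 15. g''(3/2) = 9 > 0 ⇒ local minimum; g''(6) = -9 < 0 ⇒ local maximum.
Thus g has its local minimum at t = 3/2, with value -131/8.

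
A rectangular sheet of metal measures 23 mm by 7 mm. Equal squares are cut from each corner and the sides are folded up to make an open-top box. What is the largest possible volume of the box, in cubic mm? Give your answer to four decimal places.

With cut size x, the volume is V(x) = x(23 − 2x)(7 − 2x) for 0 < x < 3.5.
V'(x) = 12x^2 − 120x + 161. Setting V'(x) = 0 gives x ≈ 1.5966 (the root in (0, 3.5)).
V''(x) = 24x − 120 is negative there, so this is the maximum; V ≈ 120.3845.

120.3845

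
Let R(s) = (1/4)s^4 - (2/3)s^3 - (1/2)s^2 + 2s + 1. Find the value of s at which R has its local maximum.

Critical points: R'(s) = s^3 - 2s^2 - s + 2 vanishes at s = -1, 1, 2.
Since R''(s) = 3s^2 - 4s - 1, we get R''(-1) = 6 > 0 ⇒ local minimum; R''(1) = -2 < 0 ⇒ local maximum; R''(2) = 3 > 0 ⇒ local minimum.
The local maximum is R(1) = 25/12.

1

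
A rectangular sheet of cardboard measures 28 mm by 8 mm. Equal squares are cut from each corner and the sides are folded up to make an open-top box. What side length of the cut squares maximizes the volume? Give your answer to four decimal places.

1.8367

With cut size x, the volume is V(x) = x(28 − 2x)(8 − 2x) for 0 < x < 4.
V'(x) = 12x^2 − 144x + 224. Setting V'(x) = 0 gives x ≈ 1.8367 (the root in (0, 4)).
V''(x) = 24x − 144 is negative there, so this is the maximum; V ≈ 193.3154.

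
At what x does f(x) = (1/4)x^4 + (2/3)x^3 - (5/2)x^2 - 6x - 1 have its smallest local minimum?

2

f'(x) = x^3 + 2x^2 - 5x - 6 = 0 at x = -3, -1, 2.
Since f''(x) = 3x^2 + 4x - 5, we get f''(-3) = 10 > 0 ⇒ local minimum; f''(-1) = -6 < 0 ⇒ local maximum; f''(2) = 15 > 0 ⇒ local minimum.
The smallest local minimum is f(2) = -41/3.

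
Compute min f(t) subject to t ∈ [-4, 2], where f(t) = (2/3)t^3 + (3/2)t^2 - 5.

-71/3

The derivative is 2t^2 + 3t, which vanishes at t = -3/2 and t = 0.
Candidates: f(-4) = -71/3, f(-3/2) = -31/8, f(0) = -5, f(2) = 19/3.
So the minimum is f(-4) = -71/3.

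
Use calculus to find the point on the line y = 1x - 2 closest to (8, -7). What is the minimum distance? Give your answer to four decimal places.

Minimize D(x)^2 = (x - 8)^2 + (x + 5)^2.
d/dx[D^2] = 2(x - 8) + 2·1·(x + 5) = 0 ⇒ x = 3/2.
Then y = -1/2 and the distance is √(169/2) ≈ 9.1924.

9.1924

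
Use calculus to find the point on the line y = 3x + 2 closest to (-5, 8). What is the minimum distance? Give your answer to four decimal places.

6.6408

Minimize D(x)^2 = (x + 5)^2 + (3x - 6)^2.
d/dx[D^2] = 2(x + 5) + 2·3·(3x - 6) = 0 ⇒ x = 13/10.
Then y = 59/10 and the distance is √(441/10) ≈ 6.6408.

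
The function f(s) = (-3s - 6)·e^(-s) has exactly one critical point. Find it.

Differentiating with the product rule gives f'(s) = (3s + 3)·e^(-s). Since e^(-s) > 0, the only critical point is s = -1.
f''(-1) has the same sign as 3 > 0, so this is a local minimum.
f(-1) = (-3)·e^(1) ≈ -8.1548.

-1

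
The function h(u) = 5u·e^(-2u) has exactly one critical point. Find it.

Differentiating with the product rule gives h'(u) = (-10u + 5)·e^(-2u). Since e^(-2u) > 0, the only critical point is u = 1/2.
h''(1/2) has the same sign as -10 < 0, so this is a local maximum.
h(1/2) = (5/2)·e^(-1) ≈ 0.9197.

1/2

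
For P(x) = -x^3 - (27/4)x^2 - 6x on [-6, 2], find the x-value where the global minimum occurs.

Differentiating, P'(x) = -3x^2 - (27/2)x - 6; which vanishes at x = -4 and x = -1/2.
Evaluating at the critical points and endpoints: P(-6) = 9; P(-4) = -20; P(-1/2) = 23/16; P(2) = -47.
The minimum over the interval is -47, attained at x = 2.

2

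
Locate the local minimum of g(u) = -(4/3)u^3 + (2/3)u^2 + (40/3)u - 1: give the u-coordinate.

g'(u) = -4u^2 + (4/3)u + 40/3 = 0 at u = -5/3, 2.
Second-derivative test with g''(u) = -8u + 4/3: g''(-5/3) = 44/3 > 0 ⇒ local minimum; g''(2) = -44/3 < 0 ⇒ local maximum.
So the local minimum value is g(-5/3) = -1231/81.

-5/3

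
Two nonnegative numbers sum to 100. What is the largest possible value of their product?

With x + y = 100, the product is P(x) = x(100 − x).
P'(x) = 100 − 2x = 0 gives x = 50; P'' = −2 < 0, so this is the maximum.
P = 50·50 = 2500.

2500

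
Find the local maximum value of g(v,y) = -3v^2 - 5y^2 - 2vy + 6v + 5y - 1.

139/56

∂g/∂v = -6v - 2y + 6 = 0 and ∂g/∂y = -2v - 10y + 5 = 0, so (v, y) = (25/28, 9/28).
The Hessian has g_{vv} = -6, g_{yy} = -10, g_{vy} = -2, giving D = 56 > 0 with g_{vv} < 0, so the point is a local maximum.
g(25/28, 9/28) = 139/56.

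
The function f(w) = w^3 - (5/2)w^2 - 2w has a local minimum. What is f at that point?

f'(w) = 3w^2 - 5w - 2. Setting f'(w) = 0 gives w ∈ {-1/3, 2}.
Second-derivative test with f''(w) = 6w - 5: f''(-1/3) = -7 < 0 ⇒ local maximum; f''(2) = 7 > 0 ⇒ local minimum.
Thus f has its local minimum at w = 2, with value -6.

-6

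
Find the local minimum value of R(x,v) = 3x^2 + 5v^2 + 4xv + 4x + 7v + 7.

∂R/∂x = 6x + 4v + 4 = 0 and ∂R/∂v = 4x + 10v + 7 = 0, so (x, v) = (-3/11, -13/22).
The Hessian has R_{xx} = 6, R_{vv} = 10, R_{xv} = 4, giving D = 44 > 0 with R_{xx} > 0, so the point is a local minimum.
R(-3/11, -13/22) = 193/44.

193/44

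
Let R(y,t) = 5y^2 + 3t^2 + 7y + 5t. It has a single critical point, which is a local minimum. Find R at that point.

∂R/∂y = 10y + 7 = 0 and ∂R/∂t = 6t + 5 = 0, so (y, t) = (-7/10, -5/6).
The Hessian has R_{yy} = 10, R_{tt} = 6, R_{yt} = 0, giving D = 60 > 0 with R_{yy} > 0, so the point is a local minimum.
R(-7/10, -5/6) = -68/15.

-68/15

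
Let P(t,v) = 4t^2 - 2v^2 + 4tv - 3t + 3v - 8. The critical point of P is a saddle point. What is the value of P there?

-55/8

∂P/∂t = 8t + 4v - 3 = 0 and ∂P/∂v = 4t - 4v + 3 = 0, so (t, v) = (0, 3/4).
The Hessian has P_{tt} = 8, P_{vv} = -4, P_{tv} = 4, giving D = -48 < 0, so the point is a saddle point.
P(0, 3/4) = -55/8.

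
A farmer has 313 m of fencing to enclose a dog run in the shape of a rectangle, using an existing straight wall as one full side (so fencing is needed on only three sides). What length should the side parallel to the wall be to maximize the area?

313/2

Let the sides perpendicular to the wall have length x and the parallel side y, so 2x + y = 313 and the area is A = xy = x(313 − 2x).
A'(x) = 313 − 4x = 0 gives x = 313/4, and A''(x) = −4 < 0 confirms a maximum.
Then y = 313 − 2·313/4 = 313/2 and A = 97969/8.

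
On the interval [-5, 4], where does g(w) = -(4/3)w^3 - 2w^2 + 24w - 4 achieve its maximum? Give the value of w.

g'(w) = -4w^2 - 4w + 24, which vanishes at w = -3 and w = 2.
Evaluating at the critical points and endpoints: g(-5) = -22/3; g(-3) = -58; g(2) = 76/3; g(4) = -76/3.
Hence the absolute maximum is 76/3 at w = 2.

2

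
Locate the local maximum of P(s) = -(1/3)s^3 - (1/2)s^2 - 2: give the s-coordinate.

0

Critical points: P'(s) = -s^2 - s vanishes at s = -1, 0.
Since P''(s) = -2s - 1, we get P''(-1) = 1 > 0 ⇒ local minimum; P''(0) = -1 < 0 ⇒ local maximum.
The local maximum is P(0) = -2.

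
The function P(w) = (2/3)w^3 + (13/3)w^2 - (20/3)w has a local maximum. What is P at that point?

Critical points: P'(w) = 2w^2 + (26/3)w - 20/3 vanishes at w = -5, 2/3.
P''(w) = 4w + 26/3. P''(-5) = -34/3 < 0 ⇒ local maximum; P''(2/3) = 34/3 > 0 ⇒ local minimum.
Thus P has its local maximum at w = -5, with value 175/3.

175/3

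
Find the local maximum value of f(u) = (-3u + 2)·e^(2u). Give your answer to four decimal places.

f'(u) = (-3)·e^(2u) + (-3u + 2)·2·e^(2u) = (-6u + 1)·e^(2u). Since e^(2u) > 0, the only critical point is u = 1/6.
f''(1/6) has the same sign as -6 < 0, so this is a local maximum.
f(1/6) = (3/2)·e^(1/3) ≈ 2.0934.

2.0934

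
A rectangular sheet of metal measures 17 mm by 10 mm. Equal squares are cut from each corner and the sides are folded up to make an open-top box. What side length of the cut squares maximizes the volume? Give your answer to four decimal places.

2.0336

With cut size x, the volume is V(x) = x(17 − 2x)(10 − 2x) for 0 < x < 5.
V'(x) = 12x^2 − 108x + 170. Setting V'(x) = 0 gives x ≈ 2.0336 (the root in (0, 5)).
V''(x) = 24x − 108 is negative there, so this is the maximum; V ≈ 156.0335.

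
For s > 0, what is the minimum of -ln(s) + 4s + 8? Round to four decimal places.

g'(s) = -1/s + 4 = 0 gives s = 1/4.
g''(s) = 1/s², which is positive for s > 0, so this is a local minimum.
g(1/4) = -1·ln(1/4) + 1 + 8 ≈ 10.3863.

10.3863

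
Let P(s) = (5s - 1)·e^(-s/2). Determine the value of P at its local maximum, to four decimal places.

3.3287

Differentiating with the product rule gives P'(s) = (-(5/2)s + 11/2)·e^(-s/2). Since e^(-s/2) > 0, the only critical point is s = 11/5.
P''(11/5) has the same sign as -5/2 < 0, so this is a local maximum.
P(11/5) = (10)·e^(-11/10) ≈ 3.3287.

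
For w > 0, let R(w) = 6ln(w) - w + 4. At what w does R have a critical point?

R'(w) = 6/w − 1 = 0 gives w = 6.
R''(w) = -6/w², which is negative for w > 0, so this is a local maximum.
R(6) = 6·ln(6) - 6 + 4 ≈ 8.7506.

6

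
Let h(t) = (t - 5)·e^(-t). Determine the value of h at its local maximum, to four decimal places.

By the product rule, h'(t) = (-t + 6)·e^(-t). Since e^(-t) > 0, the only critical point is t = 6.
h''(6) has the same sign as -1 < 0, so this is a local maximum.
h(6) = (1)·e^(-6) ≈ 0.0025.

0.0025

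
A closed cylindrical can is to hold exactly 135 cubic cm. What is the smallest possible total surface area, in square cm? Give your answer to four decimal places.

With radius r and height h, πr²h = 135 so h = 135/(πr²), and S(r) = 2πr² + 2πrh = 2πr² + 2·135/r.
S'(r) = 4πr − 2·135/r² = 0 ⇒ r³ = 135/(2π), so r ≈ 2.7800 and h = 2r ≈ 5.5601.
S''(r) = 4π + 4·135/r³ > 0, so this is the minimum; S ≈ 145.6813.

145.6813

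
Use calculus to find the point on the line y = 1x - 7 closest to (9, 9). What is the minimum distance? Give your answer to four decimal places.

Minimize D(x)^2 = (x - 9)^2 + (x - 16)^2.
d/dx[D^2] = 2(x - 9) + 2·1·(x - 16) = 0 ⇒ x = 25/2.
Then y = 11/2 and the distance is √(49/2) ≈ 4.9497.

4.9497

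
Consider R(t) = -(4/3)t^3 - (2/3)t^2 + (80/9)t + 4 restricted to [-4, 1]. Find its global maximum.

388/9

R'(t) = -4t^2 - (4/3)t + 80/9, whose only zero in [-4, 1] is t = -5/3.
Candidates: R(-4) = 388/9, R(-5/3) = -526/81, R(1) = 98/9.
So the maximum is R(-4) = 388/9.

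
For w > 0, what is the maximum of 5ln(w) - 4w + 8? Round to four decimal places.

P'(w) = 5/w − 4 = 0 gives w = 5/4.
P''(w) = -5/w², which is negative for w > 0, so this is a local maximum.
P(5/4) = 5·ln(5/4) - 5 + 8 ≈ 4.1157.

4.1157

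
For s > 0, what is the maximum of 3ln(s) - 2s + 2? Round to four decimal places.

0.2164

P'(s) = 3/s − 2 = 0 gives s = 3/2.
P''(s) = -3/s², which is negative for s > 0, so this is a local maximum.
P(3/2) = 3·ln(3/2) - 3 + 2 ≈ 0.2164.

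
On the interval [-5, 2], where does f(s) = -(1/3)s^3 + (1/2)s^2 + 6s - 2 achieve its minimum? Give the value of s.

-2

f'(s) = -s^2 + s + 6, whose only zero in [-5, 2] is s = -2.
Candidates: f(-5) = 133/6; f(-2) = -28/3; f(2) = 28/3.
So the minimum is f(-2) = -28/3.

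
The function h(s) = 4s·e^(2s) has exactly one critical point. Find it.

-1/2

By the product rule, h'(s) = (8s + 4)·e^(2s). Since e^(2s) > 0, the only critical point is s = -1/2.
h''(-1/2) has the same sign as 8 > 0, so this is a local minimum.
h(-1/2) = (-2)·e^(-1) ≈ -0.7358.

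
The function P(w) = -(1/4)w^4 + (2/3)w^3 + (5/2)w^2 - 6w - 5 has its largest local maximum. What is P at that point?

23/3

P'(w) = -w^3 + 2w^2 + 5w - 6 = 0 at w = -2, 1, 3.
P''(w) = -3w^2 + 4w + 5. P''(-2) = -15 < 0 ⇒ local maximum; P''(1) = 6 > 0 ⇒ local minimum; P''(3) = -10 < 0 ⇒ local maximum.
Thus P has its largest local maximum at w = -2, with value 23/3.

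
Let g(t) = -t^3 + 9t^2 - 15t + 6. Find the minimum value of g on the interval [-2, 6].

Differentiating, g'(t) = -3t^2 + 18t - 15; which vanishes at t = 1 and t = 5.
Candidates: g(-2) = 80; g(1) = -1; g(5) = 31; g(6) = 24.
Hence the absolute minimum is -1 at t = 1.

-1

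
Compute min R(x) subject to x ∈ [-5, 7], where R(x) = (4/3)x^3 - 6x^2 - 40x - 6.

R'(x) = 4x^2 - 12x - 40, which vanishes at x = -2 and x = 5.
Evaluating at the critical points and endpoints: R(-5) = -368/3,  R(-2) = 118/3,  R(5) = -568/3,  R(7) = -368/3.
Hence the absolute minimum is -568/3 at x = 5.

-568/3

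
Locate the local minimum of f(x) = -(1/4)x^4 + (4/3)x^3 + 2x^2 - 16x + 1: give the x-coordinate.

f'(x) = -x^3 + 4x^2 + 4x - 16. Setting f'(x) = 0 gives x ∈ {-2, 2, 4}.
f''(x) = -3x^2 + 8x + 4. f''(-2) = -24 < 0 ⇒ local maximum; f''(2) = 8 > 0 ⇒ local minimum; f''(4) = -12 < 0 ⇒ local maximum.
The local minimum is f(2) = -49/3.

2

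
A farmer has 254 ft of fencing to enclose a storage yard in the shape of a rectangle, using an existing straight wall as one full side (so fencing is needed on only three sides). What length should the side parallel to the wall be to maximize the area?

127

Let the sides perpendicular to the wall have length x and the parallel side y, so 2x + y = 254 and the area is A = xy = x(254 − 2x).
A'(x) = 254 − 4x = 0 gives x = 127/2, and A''(x) = −4 < 0 confirms a maximum.
Then y = 254 − 2·127/2 = 127 and A = 16129/2.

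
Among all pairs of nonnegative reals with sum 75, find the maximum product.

With x + y = 75, the product is P(x) = x(75 − x).
P'(x) = 75 − 2x = 0 gives x = 75/2; P'' = −2 < 0, so this is the maximum.
P = 75/2·75/2 = 5625/4.

5625/4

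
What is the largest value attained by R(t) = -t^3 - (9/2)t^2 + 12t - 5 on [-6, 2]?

Differentiating, R'(t) = -3t^2 - 9t + 12; which vanishes at t = -4 and t = 1.
Candidates: R(-6) = -23, R(-4) = -61, R(1) = 3/2, R(2) = -7.
The maximum over the interval is 3/2, attained at t = 1.

3/2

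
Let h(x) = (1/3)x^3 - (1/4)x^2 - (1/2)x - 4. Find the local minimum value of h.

-53/12

h'(x) = x^2 - (1/2)x - 1/2 = 0 at x = -1/2, 1.
h''(x) = 2x - 1/2. h''(-1/2) = -3/2 < 0 ⇒ local maximum; h''(1) = 3/2 > 0 ⇒ local minimum.
Thus h has its local minimum at x = 1, with value -53/12.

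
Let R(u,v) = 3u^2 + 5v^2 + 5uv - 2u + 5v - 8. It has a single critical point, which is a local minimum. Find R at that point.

-85/7

∂R/∂u = 6u + 5v - 2 = 0 and ∂R/∂v = 5u + 10v + 5 = 0, so (u, v) = (9/7, -8/7).
The Hessian has R_{uu} = 6, R_{vv} = 10, R_{uv} = 5, giving D = 35 > 0 with R_{uu} > 0, so the point is a local minimum.
R(9/7, -8/7) = -85/7.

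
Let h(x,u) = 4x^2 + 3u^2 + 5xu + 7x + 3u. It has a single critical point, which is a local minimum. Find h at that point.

-78/23

∂h/∂x = 8x + 5u + 7 = 0 and ∂h/∂u = 5x + 6u + 3 = 0, so (x, u) = (-27/23, 11/23).
The Hessian has h_{xx} = 8, h_{uu} = 6, h_{xu} = 5, giving D = 23 > 0 with h_{xx} > 0, so the point is a local minimum.
h(-27/23, 11/23) = -78/23.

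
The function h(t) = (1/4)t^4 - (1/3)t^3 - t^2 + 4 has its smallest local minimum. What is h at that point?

h'(t) = t^3 - t^2 - 2t = 0 at t = -1, 0, 2.
h''(t) = 3t^2 - 2t - 2. h''(-1) = 3 > 0 ⇒ local minimum; h''(0) = -2 < 0 ⇒ local maximum; h''(2) = 6 > 0 ⇒ local minimum.
So the smallest local minimum value is h(2) = 4/3.

4/3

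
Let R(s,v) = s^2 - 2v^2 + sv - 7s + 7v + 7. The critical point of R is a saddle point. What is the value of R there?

∂R/∂s = 2s + v - 7 = 0 and ∂R/∂v = s - 4v + 7 = 0, so (s, v) = (7/3, 7/3).
The Hessian has R_{ss} = 2, R_{vv} = -4, R_{sv} = 1, giving D = -9 < 0, so the point is a saddle point.
R(7/3, 7/3) = 7.

7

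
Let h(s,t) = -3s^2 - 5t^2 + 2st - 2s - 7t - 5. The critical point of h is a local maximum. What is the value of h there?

∂h/∂s = -6s + 2t - 2 = 0 and ∂h/∂t = 2s - 10t - 7 = 0, so (s, t) = (-17/28, -23/28).
The Hessian has h_{ss} = -6, h_{tt} = -10, h_{st} = 2, giving D = 56 > 0 with h_{ss} < 0, so the point is a local maximum.
h(-17/28, -23/28) = -85/56.

-85/56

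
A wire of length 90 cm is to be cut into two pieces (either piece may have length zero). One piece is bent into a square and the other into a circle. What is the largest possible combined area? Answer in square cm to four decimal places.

644.5775

Let x be the length used for the square. Square side x/4; circle radius (90−x)/(2π).
A(x) = (x/4)² + π·((90−x)/(2π))² = x²/16 + (90−x)²/(4π) for 0 ≤ x ≤ 90. A'(x) = x/8 − (90−x)/(2π) = 0 gives x = 4·90/(π+4) ≈ 50.4089.
A'' > 0, so the interior critical point is a minimum; the maximum is at an endpoint. A(0) = 644.5775 and A(90) = 506.2500, so the largest area is 644.5775.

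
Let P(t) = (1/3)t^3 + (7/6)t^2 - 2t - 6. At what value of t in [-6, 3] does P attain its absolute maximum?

3

Differentiating, P'(t) = t^2 + (7/3)t - 2; which vanishes at t = -3 and t = 2/3.
Evaluating at the critical points and endpoints: P(-6) = -24; P(-3) = 3/2; P(2/3) = -544/81; P(3) = 15/2.
Hence the absolute maximum is 15/2 at t = 3.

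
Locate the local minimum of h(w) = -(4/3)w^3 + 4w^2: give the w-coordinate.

0

h'(w) = -4w^2 + 8w = 0 at w = 0, 2.
Second-derivative test with h''(w) = -8w + 8: h''(0) = 8 > 0 ⇒ local minimum; h''(2) = -8 < 0 ⇒ local maximum.
Thus h has its local minimum at w = 0, with value 0.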